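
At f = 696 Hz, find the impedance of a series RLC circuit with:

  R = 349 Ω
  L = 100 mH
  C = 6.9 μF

Step 1 — Angular frequency: ω = 2π·f = 2π·696 = 4373 rad/s.
Step 2 — Component impedances:
  R: Z = R = 349 Ω
  L: Z = jωL = j·4373·0.1 = 0 + j437.3 Ω
  C: Z = 1/(jωC) = -j/(ω·C) = 0 - j33.14 Ω
Step 3 — Series combination: Z_total = R + L + C = 349 + j404.2 Ω = 534∠49.2° Ω.

Z = 349 + j404.2 Ω = 534∠49.2° Ω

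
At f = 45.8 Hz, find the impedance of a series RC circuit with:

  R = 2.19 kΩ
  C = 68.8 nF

Step 1 — Angular frequency: ω = 2π·f = 2π·45.8 = 287.8 rad/s.
Step 2 — Component impedances:
  R: Z = R = 2190 Ω
  C: Z = 1/(jωC) = -j/(ω·C) = 0 - j5.051e+04 Ω
Step 3 — Series combination: Z_total = R + C = 2190 - j5.051e+04 Ω = 5.056e+04∠-87.5° Ω.

Z = 2190 - j5.051e+04 Ω = 5.056e+04∠-87.5° Ω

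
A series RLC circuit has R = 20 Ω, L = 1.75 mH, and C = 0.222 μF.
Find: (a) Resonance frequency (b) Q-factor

Step 1 — Resonance condition Im(Z)=0 gives ω₀ = 1/√(LC).
Step 2 — ω₀ = 1/√(0.00175·2.22e-07) = 5.073e+04 rad/s.
Step 3 — f₀ = ω₀/(2π) = 8075 Hz.
Step 4 — Series Q: Q = ω₀L/R = 5.073e+04·0.00175/20 = 4.439.

(a) f₀ = 8075 Hz  (b) Q = 4.439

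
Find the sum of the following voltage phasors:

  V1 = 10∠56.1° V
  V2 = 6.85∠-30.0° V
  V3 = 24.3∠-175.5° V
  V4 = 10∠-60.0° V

Step 1 — Convert each phasor to rectangular form:
  V1 = 10·(cos(56.1°) + j·sin(56.1°)) = 5.577 + j8.3 V
  V2 = 6.85·(cos(-30.0°) + j·sin(-30.0°)) = 5.932 - j3.425 V
  V3 = 24.3·(cos(-175.5°) + j·sin(-175.5°)) = -24.23 - j1.907 V
  V4 = 10·(cos(-60.0°) + j·sin(-60.0°)) = 5 - j8.66 V
Step 2 — Sum components: V_total = -7.715 - j5.692 V.
Step 3 — Convert to polar: |V_total| = 9.588 V, ∠V_total = -143.6°.

V_total = 9.588∠-143.6° V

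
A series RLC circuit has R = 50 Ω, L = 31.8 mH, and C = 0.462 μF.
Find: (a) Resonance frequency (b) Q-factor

Step 1 — Resonance condition Im(Z)=0 gives ω₀ = 1/√(LC).
Step 2 — ω₀ = 1/√(0.0318·4.62e-07) = 8250 rad/s.
Step 3 — f₀ = ω₀/(2π) = 1313 Hz.
Step 4 — Series Q: Q = ω₀L/R = 8250·0.0318/50 = 5.247.

(a) f₀ = 1313 Hz  (b) Q = 5.247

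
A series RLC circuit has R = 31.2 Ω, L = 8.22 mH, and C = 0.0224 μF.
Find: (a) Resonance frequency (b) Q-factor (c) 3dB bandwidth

Step 1 — Resonance condition Im(Z)=0 gives ω₀ = 1/√(LC).
Step 2 — ω₀ = 1/√(0.00822·2.24e-08) = 7.37e+04 rad/s.
Step 3 — f₀ = ω₀/(2π) = 1.173e+04 Hz.
Step 4 — Series Q: Q = ω₀L/R = 7.37e+04·0.00822/31.2 = 19.42.
Step 5 — 3dB bandwidth: Δω = ω₀/Q = 3796 rad/s; BW = Δω/(2π) = 604.1 Hz.

(a) f₀ = 1.173e+04 Hz  (b) Q = 19.42  (c) BW = 604.1 Hz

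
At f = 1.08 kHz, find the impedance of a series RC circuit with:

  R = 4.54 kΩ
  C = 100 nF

Step 1 — Angular frequency: ω = 2π·f = 2π·1080 = 6786 rad/s.
Step 2 — Component impedances:
  R: Z = R = 4540 Ω
  C: Z = 1/(jωC) = -j/(ω·C) = 0 - j1474 Ω
Step 3 — Series combination: Z_total = R + C = 4540 - j1474 Ω = 4773∠-18.0° Ω.

Z = 4540 - j1474 Ω = 4773∠-18.0° Ω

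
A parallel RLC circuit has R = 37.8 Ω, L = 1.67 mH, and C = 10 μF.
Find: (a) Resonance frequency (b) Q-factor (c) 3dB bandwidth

Step 1 — Resonance: ω₀ = 1/√(LC) = 1/√(0.00167·1e-05) = 7738 rad/s.
Step 2 — f₀ = ω₀/(2π) = 1232 Hz.
Step 3 — Parallel Q: Q = R/(ω₀L) = 37.8/(7738·0.00167) = 2.925.
Step 4 — Bandwidth: Δω = ω₀/Q = 2646 rad/s; BW = Δω/(2π) = 421 Hz.

(a) f₀ = 1232 Hz  (b) Q = 2.925  (c) BW = 421 Hz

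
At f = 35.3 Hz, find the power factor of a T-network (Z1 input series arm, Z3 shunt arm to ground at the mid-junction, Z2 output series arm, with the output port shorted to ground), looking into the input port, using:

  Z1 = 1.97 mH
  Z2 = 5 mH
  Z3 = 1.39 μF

Step 1 — Angular frequency: ω = 2π·f = 2π·35.3 = 221.8 rad/s.
Step 2 — Component impedances:
  Z1: Z = jωL = j·221.8·0.00197 = 0 + j0.4369 Ω
  Z2: Z = jωL = j·221.8·0.005 = 0 + j1.109 Ω
  Z3: Z = 1/(jωC) = -j/(ω·C) = 0 - j3244 Ω
Step 3 — With the output port shorted to ground, the output series arm Z2 runs from the junction to ground; the shunt arm Z3 also runs from the junction to ground. They appear in parallel: Z3 || Z2 = 0 + j1.109 Ω.
Step 4 — Series with input arm Z1: Z_in = Z1 + (Z3 || Z2) = 0 + j1.546 Ω = 1.546∠90.0° Ω.
Step 5 — Power factor: PF = cos(φ) = Re(Z)/|Z| = 0/1.546 = 0.
Step 6 — Type: Im(Z) = 1.546 ⇒ lagging (phase φ = 90.0°).

PF = 0 (lagging, φ = 90.0°)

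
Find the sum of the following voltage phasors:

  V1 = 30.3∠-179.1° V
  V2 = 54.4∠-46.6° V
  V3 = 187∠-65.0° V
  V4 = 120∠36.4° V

Step 1 — Convert each phasor to rectangular form:
  V1 = 30.3·(cos(-179.1°) + j·sin(-179.1°)) = -30.3 - j0.4759 V
  V2 = 54.4·(cos(-46.6°) + j·sin(-46.6°)) = 37.38 - j39.53 V
  V3 = 187·(cos(-65.0°) + j·sin(-65.0°)) = 79.03 - j169.5 V
  V4 = 120·(cos(36.4°) + j·sin(36.4°)) = 96.59 + j71.21 V
Step 2 — Sum components: V_total = 182.7 - j138.3 V.
Step 3 — Convert to polar: |V_total| = 229.1 V, ∠V_total = -37.1°.

V_total = 229.1∠-37.1° V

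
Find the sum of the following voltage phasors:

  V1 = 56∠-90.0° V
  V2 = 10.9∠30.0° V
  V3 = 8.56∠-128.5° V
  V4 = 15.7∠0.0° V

Step 1 — Convert each phasor to rectangular form:
  V1 = 56·(cos(-90.0°) + j·sin(-90.0°)) = 0 - j56 V
  V2 = 10.9·(cos(30.0°) + j·sin(30.0°)) = 9.44 + j5.45 V
  V3 = 8.56·(cos(-128.5°) + j·sin(-128.5°)) = -5.329 - j6.699 V
  V4 = 15.7·(cos(0.0°) + j·sin(0.0°)) = 15.7 V
Step 2 — Sum components: V_total = 19.81 - j57.25 V.
Step 3 — Convert to polar: |V_total| = 60.58 V, ∠V_total = -70.9°.

V_total = 60.58∠-70.9° V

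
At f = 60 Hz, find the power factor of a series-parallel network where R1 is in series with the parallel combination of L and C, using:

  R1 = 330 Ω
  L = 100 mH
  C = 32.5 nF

Step 1 — Angular frequency: ω = 2π·f = 2π·60 = 377 rad/s.
Step 2 — Component impedances:
  R1: Z = R = 330 Ω
  L: Z = jωL = j·377·0.1 = 0 + j37.7 Ω
  C: Z = 1/(jωC) = -j/(ω·C) = 0 - j8.162e+04 Ω
Step 3 — Parallel branch: L || C = 1/(1/L + 1/C) = 0 + j37.72 Ω.
Step 4 — Series with R1: Z_total = R1 + (L || C) = 330 + j37.72 Ω = 332.1∠6.5° Ω.
Step 5 — Power factor: PF = cos(φ) = Re(Z)/|Z| = 330/332.15 = 0.9935.
Step 6 — Type: Im(Z) = 37.72 ⇒ lagging (phase φ = 6.5°).

PF = 0.9935 (lagging, φ = 6.5°)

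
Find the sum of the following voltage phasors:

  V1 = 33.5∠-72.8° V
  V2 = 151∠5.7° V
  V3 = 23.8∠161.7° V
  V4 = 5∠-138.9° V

Step 1 — Convert each phasor to rectangular form:
  V1 = 33.5·(cos(-72.8°) + j·sin(-72.8°)) = 9.906 - j32 V
  V2 = 151·(cos(5.7°) + j·sin(5.7°)) = 150.3 + j15 V
  V3 = 23.8·(cos(161.7°) + j·sin(161.7°)) = -22.6 + j7.473 V
  V4 = 5·(cos(-138.9°) + j·sin(-138.9°)) = -3.768 - j3.287 V
Step 2 — Sum components: V_total = 133.8 - j12.82 V.
Step 3 — Convert to polar: |V_total| = 134.4 V, ∠V_total = -5.5°.

V_total = 134.4∠-5.5° V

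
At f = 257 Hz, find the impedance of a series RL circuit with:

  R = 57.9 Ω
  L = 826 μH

Step 1 — Angular frequency: ω = 2π·f = 2π·257 = 1615 rad/s.
Step 2 — Component impedances:
  R: Z = R = 57.9 Ω
  L: Z = jωL = j·1615·0.000826 = 0 + j1.334 Ω
Step 3 — Series combination: Z_total = R + L = 57.9 + j1.334 Ω = 57.92∠1.3° Ω.

Z = 57.9 + j1.334 Ω = 57.92∠1.3° Ω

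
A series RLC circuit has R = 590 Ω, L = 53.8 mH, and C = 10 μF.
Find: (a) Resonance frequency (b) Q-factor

Step 1 — Resonance condition Im(Z)=0 gives ω₀ = 1/√(LC).
Step 2 — ω₀ = 1/√(0.0538·1e-05) = 1363 rad/s.
Step 3 — f₀ = ω₀/(2π) = 217 Hz.
Step 4 — Series Q: Q = ω₀L/R = 1363·0.0538/590 = 0.1243.

(a) f₀ = 217 Hz  (b) Q = 0.1243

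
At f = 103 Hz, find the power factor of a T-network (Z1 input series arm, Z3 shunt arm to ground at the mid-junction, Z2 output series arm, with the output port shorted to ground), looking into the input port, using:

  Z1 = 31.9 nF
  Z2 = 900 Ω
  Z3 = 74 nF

Step 1 — Angular frequency: ω = 2π·f = 2π·103 = 647.2 rad/s.
Step 2 — Component impedances:
  Z1: Z = 1/(jωC) = -j/(ω·C) = 0 - j4.844e+04 Ω
  Z2: Z = R = 900 Ω
  Z3: Z = 1/(jωC) = -j/(ω·C) = 0 - j2.088e+04 Ω
Step 3 — With the output port shorted to ground, the output series arm Z2 runs from the junction to ground; the shunt arm Z3 also runs from the junction to ground. They appear in parallel: Z3 || Z2 = 898.3 - j38.72 Ω.
Step 4 — Series with input arm Z1: Z_in = Z1 + (Z3 || Z2) = 898.3 - j4.848e+04 Ω = 4.849e+04∠-88.9° Ω.
Step 5 — Power factor: PF = cos(φ) = Re(Z)/|Z| = 898.3/4.849e+04 = 0.01853.
Step 6 — Type: Im(Z) = -4.848e+04 ⇒ leading (phase φ = -88.9°).

PF = 0.01853 (leading, φ = -88.9°)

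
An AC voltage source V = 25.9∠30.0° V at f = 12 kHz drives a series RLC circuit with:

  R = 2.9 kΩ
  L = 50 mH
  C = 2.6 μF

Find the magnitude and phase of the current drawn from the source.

Step 1 — Angular frequency: ω = 2π·f = 2π·1.2e+04 = 7.54e+04 rad/s.
Step 2 — Component impedances:
  R: Z = R = 2900 Ω
  L: Z = jωL = j·7.54e+04·0.05 = 0 + j3770 Ω
  C: Z = 1/(jωC) = -j/(ω·C) = 0 - j5.101 Ω
Step 3 — Series combination: Z_total = R + L + C = 2900 + j3765 Ω = 4752∠52.4° Ω.
Step 4 — Source phasor: V = 25.9∠30.0° V = 22.43 + j12.95 V.
Step 5 — Ohm's law: I = V / Z_total = (22.43 + j12.95) / (2900 + j3765) = 0.005039 - j0.002076 A.
Step 6 — Convert to polar: |I| = 0.00545 A, ∠I = -22.4°.

I = 0.00545∠-22.4° A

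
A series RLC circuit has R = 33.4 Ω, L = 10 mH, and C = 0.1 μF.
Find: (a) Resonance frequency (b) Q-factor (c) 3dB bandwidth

Step 1 — Resonance: ω₀ = 1/√(LC) = 1/√(0.01·1e-07) = 3.162e+04 rad/s.
Step 2 — f₀ = ω₀/(2π) = 5033 Hz.
Step 3 — Series Q: Q = ω₀L/R = 3.162e+04·0.01/33.4 = 9.468.
Step 4 — Bandwidth: Δω = ω₀/Q = 3340 rad/s; BW = Δω/(2π) = 531.6 Hz.

(a) f₀ = 5033 Hz  (b) Q = 9.468  (c) BW = 531.6 Hz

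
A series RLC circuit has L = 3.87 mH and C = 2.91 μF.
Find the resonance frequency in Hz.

Step 1 — Resonance condition Im(Z)=0 gives ω₀ = 1/√(LC).
Step 2 — ω₀ = 1/√(0.00387·2.91e-06) = 9423 rad/s.
Step 3 — f₀ = ω₀/(2π) = 1500 Hz.

f₀ = 1500 Hz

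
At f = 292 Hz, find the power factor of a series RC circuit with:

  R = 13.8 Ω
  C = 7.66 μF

Step 1 — Angular frequency: ω = 2π·f = 2π·292 = 1835 rad/s.
Step 2 — Component impedances:
  R: Z = R = 13.8 Ω
  C: Z = 1/(jωC) = -j/(ω·C) = 0 - j71.16 Ω
Step 3 — Series combination: Z_total = R + C = 13.8 - j71.16 Ω = 72.48∠-79.0° Ω.
Step 4 — Power factor: PF = cos(φ) = Re(Z)/|Z| = 13.8/72.48 = 0.1904.
Step 5 — Type: Im(Z) = -71.16 ⇒ leading (phase φ = -79.0°).

PF = 0.1904 (leading, φ = -79.0°)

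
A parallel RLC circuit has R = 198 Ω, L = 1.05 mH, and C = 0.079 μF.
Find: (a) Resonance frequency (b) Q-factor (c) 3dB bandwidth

Step 1 — Resonance: ω₀ = 1/√(LC) = 1/√(0.00105·7.9e-08) = 1.098e+05 rad/s.
Step 2 — f₀ = ω₀/(2π) = 1.747e+04 Hz.
Step 3 — Parallel Q: Q = R/(ω₀L) = 198/(1.098e+05·0.00105) = 1.717.
Step 4 — Bandwidth: Δω = ω₀/Q = 6.393e+04 rad/s; BW = Δω/(2π) = 1.017e+04 Hz.

(a) f₀ = 1.747e+04 Hz  (b) Q = 1.717  (c) BW = 1.017e+04 Hz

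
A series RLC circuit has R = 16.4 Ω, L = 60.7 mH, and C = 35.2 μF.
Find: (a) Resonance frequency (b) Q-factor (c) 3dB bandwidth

Step 1 — Resonance condition Im(Z)=0 gives ω₀ = 1/√(LC).
Step 2 — ω₀ = 1/√(0.0607·3.52e-05) = 684.1 rad/s.
Step 3 — f₀ = ω₀/(2π) = 108.9 Hz.
Step 4 — Series Q: Q = ω₀L/R = 684.1·0.0607/16.4 = 2.532.
Step 5 — 3dB bandwidth: Δω = ω₀/Q = 270.2 rad/s; BW = Δω/(2π) = 43 Hz.

(a) f₀ = 108.9 Hz  (b) Q = 2.532  (c) BW = 43 Hz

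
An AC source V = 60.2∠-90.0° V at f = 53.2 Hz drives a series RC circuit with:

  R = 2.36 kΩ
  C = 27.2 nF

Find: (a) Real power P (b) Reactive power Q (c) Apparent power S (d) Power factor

Step 1 — Angular frequency: ω = 2π·f = 2π·53.2 = 334.3 rad/s.
Step 2 — Component impedances:
  R: Z = R = 2360 Ω
  C: Z = 1/(jωC) = -j/(ω·C) = 0 - j1.1e+05 Ω
Step 3 — Series combination: Z_total = R + C = 2360 - j1.1e+05 Ω = 1.1e+05∠-88.8° Ω.
Step 4 — Source phasor: V = 60.2∠-90.0° V = 0 - j60.2 V.
Step 5 — Current: I = V / Z = 0.0005471 - j1.174e-05 A = 0.0005472∠-1.2° A.
Step 6 — Complex power: S = V·I* = 0.0007067 - j0.03293 VA.
Step 7 — Real power: P = Re(S) = 0.0007067 W.
Step 8 — Reactive power: Q = Im(S) = -0.03293 VAR.
Step 9 — Apparent power: |S| = 0.03294 VA.
Step 10 — Power factor: PF = P/|S| = 0.02145 (leading).

(a) P = 0.0007067 W  (b) Q = -0.03293 VAR  (c) S = 0.03294 VA  (d) PF = 0.02145 (leading)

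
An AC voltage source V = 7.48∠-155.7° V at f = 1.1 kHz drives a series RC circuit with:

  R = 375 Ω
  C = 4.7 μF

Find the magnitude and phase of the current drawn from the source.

Step 1 — Angular frequency: ω = 2π·f = 2π·1100 = 6912 rad/s.
Step 2 — Component impedances:
  R: Z = R = 375 Ω
  C: Z = 1/(jωC) = -j/(ω·C) = 0 - j30.78 Ω
Step 3 — Series combination: Z_total = R + C = 375 - j30.78 Ω = 376.3∠-4.7° Ω.
Step 4 — Source phasor: V = 7.48∠-155.7° V = -6.817 - j3.078 V.
Step 5 — Ohm's law: I = V / Z_total = (-6.817 - j3.078) / (375 - j30.78) = -0.01739 - j0.009636 A.
Step 6 — Convert to polar: |I| = 0.01988 A, ∠I = -151.0°.

I = 0.01988∠-151.0° A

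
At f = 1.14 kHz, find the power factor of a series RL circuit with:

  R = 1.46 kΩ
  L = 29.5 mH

Step 1 — Angular frequency: ω = 2π·f = 2π·1140 = 7163 rad/s.
Step 2 — Component impedances:
  R: Z = R = 1460 Ω
  L: Z = jωL = j·7163·0.0295 = 0 + j211.3 Ω
Step 3 — Series combination: Z_total = R + L = 1460 + j211.3 Ω = 1475∠8.2° Ω.
Step 4 — Power factor: PF = cos(φ) = Re(Z)/|Z| = 1460/1475.2 = 0.9897.
Step 5 — Type: Im(Z) = 211.3 ⇒ lagging (phase φ = 8.2°).

PF = 0.9897 (lagging, φ = 8.2°)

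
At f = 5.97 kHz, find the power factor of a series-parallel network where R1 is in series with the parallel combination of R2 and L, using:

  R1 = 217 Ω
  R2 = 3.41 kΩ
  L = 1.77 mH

Step 1 — Angular frequency: ω = 2π·f = 2π·5970 = 3.751e+04 rad/s.
Step 2 — Component impedances:
  R1: Z = R = 217 Ω
  R2: Z = R = 3410 Ω
  L: Z = jωL = j·3.751e+04·0.00177 = 0 + j66.39 Ω
Step 3 — Parallel branch: R2 || L = 1/(1/R2 + 1/L) = 1.292 + j66.37 Ω.
Step 4 — Series with R1: Z_total = R1 + (R2 || L) = 218.3 + j66.37 Ω = 228.2∠16.9° Ω.
Step 5 — Power factor: PF = cos(φ) = Re(Z)/|Z| = 218.292/228.158 = 0.9568.
Step 6 — Type: Im(Z) = 66.37 ⇒ lagging (phase φ = 16.9°).

PF = 0.9568 (lagging, φ = 16.9°)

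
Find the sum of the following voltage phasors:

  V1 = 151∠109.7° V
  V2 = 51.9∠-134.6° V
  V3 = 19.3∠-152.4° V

Step 1 — Convert each phasor to rectangular form:
  V1 = 151·(cos(109.7°) + j·sin(109.7°)) = -50.9 + j142.2 V
  V2 = 51.9·(cos(-134.6°) + j·sin(-134.6°)) = -36.44 - j36.95 V
  V3 = 19.3·(cos(-152.4°) + j·sin(-152.4°)) = -17.1 - j8.942 V
Step 2 — Sum components: V_total = -104.4 + j96.27 V.
Step 3 — Convert to polar: |V_total| = 142 V, ∠V_total = 137.3°.

V_total = 142∠137.3° V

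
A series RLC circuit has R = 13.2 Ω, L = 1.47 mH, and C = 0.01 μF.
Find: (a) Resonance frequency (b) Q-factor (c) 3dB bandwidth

Step 1 — Resonance: ω₀ = 1/√(LC) = 1/√(0.00147·1e-08) = 2.608e+05 rad/s.
Step 2 — f₀ = ω₀/(2π) = 4.151e+04 Hz.
Step 3 — Series Q: Q = ω₀L/R = 2.608e+05·0.00147/13.2 = 29.05.
Step 4 — Bandwidth: Δω = ω₀/Q = 8980 rad/s; BW = Δω/(2π) = 1429 Hz.

(a) f₀ = 4.151e+04 Hz  (b) Q = 29.05  (c) BW = 1429 Hz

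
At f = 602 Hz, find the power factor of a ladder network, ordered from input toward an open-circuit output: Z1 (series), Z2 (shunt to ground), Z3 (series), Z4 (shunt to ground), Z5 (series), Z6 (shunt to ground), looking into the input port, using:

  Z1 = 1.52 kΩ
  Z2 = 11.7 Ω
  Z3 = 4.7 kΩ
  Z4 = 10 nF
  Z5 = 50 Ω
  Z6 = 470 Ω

Step 1 — Angular frequency: ω = 2π·f = 2π·602 = 3782 rad/s.
Step 2 — Component impedances:
  Z1: Z = R = 1520 Ω
  Z2: Z = R = 11.7 Ω
  Z3: Z = R = 4700 Ω
  Z4: Z = 1/(jωC) = -j/(ω·C) = 0 - j2.644e+04 Ω
  Z5: Z = R = 50 Ω
  Z6: Z = R = 470 Ω
Step 3 — Ladder network (open output): work backward from the far end, alternating series and parallel combinations. Z_in = 1532 - j5.114e-05 Ω = 1532∠-0.0° Ω.
Step 4 — Power factor: PF = cos(φ) = Re(Z)/|Z| = 1532/1532 = 1.
Step 5 — Type: Im(Z) = -5.114e-05 ⇒ leading (phase φ = -0.0°).

PF = 1 (leading, φ = -0.0°)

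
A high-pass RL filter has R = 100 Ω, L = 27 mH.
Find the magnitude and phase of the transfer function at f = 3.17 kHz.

Step 1 — Angular frequency: ω = 2π·3170 = 1.992e+04 rad/s.
Step 2 — Transfer function: H(jω) = jωL/(R + jωL).
Step 3 — Numerator jωL = j·537.8; denominator R + jωL = 100 + j537.8.
Step 4 — H = 0.9666 + j0.1797.
Step 5 — Magnitude: |H| = 0.9831 (-0.1 dB); phase: φ = 10.5°.

|H| = 0.9831 (-0.1 dB), φ = 10.5°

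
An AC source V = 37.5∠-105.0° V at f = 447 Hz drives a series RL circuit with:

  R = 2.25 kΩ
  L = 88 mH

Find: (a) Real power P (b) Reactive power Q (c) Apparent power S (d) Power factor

Step 1 — Angular frequency: ω = 2π·f = 2π·447 = 2809 rad/s.
Step 2 — Component impedances:
  R: Z = R = 2250 Ω
  L: Z = jωL = j·2809·0.088 = 0 + j247.2 Ω
Step 3 — Series combination: Z_total = R + L = 2250 + j247.2 Ω = 2264∠6.3° Ω.
Step 4 — Source phasor: V = 37.5∠-105.0° V = -9.706 - j36.22 V.
Step 5 — Current: I = V / Z = -0.00601 - j0.01544 A = 0.01657∠-111.3° A.
Step 6 — Complex power: S = V·I* = 0.6175 + j0.06784 VA.
Step 7 — Real power: P = Re(S) = 0.6175 W.
Step 8 — Reactive power: Q = Im(S) = 0.06784 VAR.
Step 9 — Apparent power: |S| = 0.6213 VA.
Step 10 — Power factor: PF = P/|S| = 0.994 (lagging).

(a) P = 0.6175 W  (b) Q = 0.06784 VAR  (c) S = 0.6213 VA  (d) PF = 0.994 (lagging)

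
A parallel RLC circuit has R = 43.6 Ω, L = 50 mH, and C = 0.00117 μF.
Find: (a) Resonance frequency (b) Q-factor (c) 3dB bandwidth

Step 1 — Resonance: ω₀ = 1/√(LC) = 1/√(0.05·1.17e-09) = 1.307e+05 rad/s.
Step 2 — f₀ = ω₀/(2π) = 2.081e+04 Hz.
Step 3 — Parallel Q: Q = R/(ω₀L) = 43.6/(1.307e+05·0.05) = 0.00667.
Step 4 — Bandwidth: Δω = ω₀/Q = 1.96e+07 rad/s; BW = Δω/(2π) = 3.12e+06 Hz.

(a) f₀ = 2.081e+04 Hz  (b) Q = 0.00667  (c) BW = 3.12e+06 Hz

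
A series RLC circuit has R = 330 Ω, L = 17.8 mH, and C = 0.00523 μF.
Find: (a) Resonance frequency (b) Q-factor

Step 1 — Resonance condition Im(Z)=0 gives ω₀ = 1/√(LC).
Step 2 — ω₀ = 1/√(0.0178·5.23e-09) = 1.036e+05 rad/s.
Step 3 — f₀ = ω₀/(2π) = 1.65e+04 Hz.
Step 4 — Series Q: Q = ω₀L/R = 1.036e+05·0.0178/330 = 5.59.

(a) f₀ = 1.65e+04 Hz  (b) Q = 5.59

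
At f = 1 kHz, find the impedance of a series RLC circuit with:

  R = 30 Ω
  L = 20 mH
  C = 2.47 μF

Step 1 — Angular frequency: ω = 2π·f = 2π·1000 = 6283 rad/s.
Step 2 — Component impedances:
  R: Z = R = 30 Ω
  L: Z = jωL = j·6283·0.02 = 0 + j125.7 Ω
  C: Z = 1/(jωC) = -j/(ω·C) = 0 - j64.44 Ω
Step 3 — Series combination: Z_total = R + L + C = 30 + j61.23 Ω = 68.18∠63.9° Ω.

Z = 30 + j61.23 Ω = 68.18∠63.9° Ω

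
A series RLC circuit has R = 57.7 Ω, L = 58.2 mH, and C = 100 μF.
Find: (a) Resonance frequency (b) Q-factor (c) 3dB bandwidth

Step 1 — Resonance condition Im(Z)=0 gives ω₀ = 1/√(LC).
Step 2 — ω₀ = 1/√(0.0582·0.0001) = 414.5 rad/s.
Step 3 — f₀ = ω₀/(2π) = 65.97 Hz.
Step 4 — Series Q: Q = ω₀L/R = 414.5·0.0582/57.7 = 0.4181.
Step 5 — 3dB bandwidth: Δω = ω₀/Q = 991.4 rad/s; BW = Δω/(2π) = 157.8 Hz.

(a) f₀ = 65.97 Hz  (b) Q = 0.4181  (c) BW = 157.8 Hz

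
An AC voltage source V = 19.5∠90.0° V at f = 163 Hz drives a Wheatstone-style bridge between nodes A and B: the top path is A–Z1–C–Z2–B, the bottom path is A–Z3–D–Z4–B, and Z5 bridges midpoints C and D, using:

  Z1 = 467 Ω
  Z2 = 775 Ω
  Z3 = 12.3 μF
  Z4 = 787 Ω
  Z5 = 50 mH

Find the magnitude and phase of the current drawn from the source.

Step 1 — Angular frequency: ω = 2π·f = 2π·163 = 1024 rad/s.
Step 2 — Component impedances:
  Z1: Z = R = 467 Ω
  Z2: Z = R = 775 Ω
  Z3: Z = 1/(jωC) = -j/(ω·C) = 0 - j79.38 Ω
  Z4: Z = R = 787 Ω
  Z5: Z = jωL = j·1024·0.05 = 0 + j51.21 Ω
Step 3 — Bridge requires nodal analysis (the Z5 bridge couples midpoints C and D, so the two paths cannot be reduced to a simple series/parallel combination). Setting node B to ground and injecting 1 A at node A, the 3-node admittance system at A, C, D solves to V_A = Z_AB = 397 - j65.84 Ω = 402.4∠-9.4° Ω.
Step 4 — Source phasor: V = 19.5∠90.0° V = 0 + j19.5 V.
Step 5 — Ohm's law: I = V / Z_total = (0 + j19.5) / (397 - j65.84) = -0.007928 + j0.0478 A.
Step 6 — Convert to polar: |I| = 0.04846 A, ∠I = 99.4°.

I = 0.04846∠99.4° A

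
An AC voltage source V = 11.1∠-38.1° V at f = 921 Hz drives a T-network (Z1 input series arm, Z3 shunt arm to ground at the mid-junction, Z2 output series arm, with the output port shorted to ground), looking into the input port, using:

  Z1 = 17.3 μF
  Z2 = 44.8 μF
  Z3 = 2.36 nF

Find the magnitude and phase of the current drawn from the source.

Step 1 — Angular frequency: ω = 2π·f = 2π·921 = 5787 rad/s.
Step 2 — Component impedances:
  Z1: Z = 1/(jωC) = -j/(ω·C) = 0 - j9.989 Ω
  Z2: Z = 1/(jωC) = -j/(ω·C) = 0 - j3.857 Ω
  Z3: Z = 1/(jωC) = -j/(ω·C) = 0 - j7.322e+04 Ω
Step 3 — With the output port shorted to ground, the output series arm Z2 runs from the junction to ground; the shunt arm Z3 also runs from the junction to ground. They appear in parallel: Z3 || Z2 = 0 - j3.857 Ω.
Step 4 — Series with input arm Z1: Z_in = Z1 + (Z3 || Z2) = 0 - j13.85 Ω = 13.85∠-90.0° Ω.
Step 5 — Source phasor: V = 11.1∠-38.1° V = 8.735 - j6.849 V.
Step 6 — Ohm's law: I = V / Z_total = (8.735 - j6.849) / (0 - j13.85) = 0.4947 + j0.6309 A.
Step 7 — Convert to polar: |I| = 0.8017 A, ∠I = 51.9°.

I = 0.8017∠51.9° A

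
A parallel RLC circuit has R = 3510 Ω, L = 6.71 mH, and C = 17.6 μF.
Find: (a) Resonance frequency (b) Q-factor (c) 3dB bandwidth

Step 1 — Resonance: ω₀ = 1/√(LC) = 1/√(0.00671·1.76e-05) = 2910 rad/s.
Step 2 — f₀ = ω₀/(2π) = 463.1 Hz.
Step 3 — Parallel Q: Q = R/(ω₀L) = 3510/(2910·0.00671) = 179.8.
Step 4 — Bandwidth: Δω = ω₀/Q = 16.19 rad/s; BW = Δω/(2π) = 2.576 Hz.

(a) f₀ = 463.1 Hz  (b) Q = 179.8  (c) BW = 2.576 Hz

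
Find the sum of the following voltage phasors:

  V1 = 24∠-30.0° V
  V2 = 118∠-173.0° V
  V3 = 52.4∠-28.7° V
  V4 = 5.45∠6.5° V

Step 1 — Convert each phasor to rectangular form:
  V1 = 24·(cos(-30.0°) + j·sin(-30.0°)) = 20.78 - j12 V
  V2 = 118·(cos(-173.0°) + j·sin(-173.0°)) = -117.1 - j14.38 V
  V3 = 52.4·(cos(-28.7°) + j·sin(-28.7°)) = 45.96 - j25.16 V
  V4 = 5.45·(cos(6.5°) + j·sin(6.5°)) = 5.415 + j0.617 V
Step 2 — Sum components: V_total = -44.96 - j50.93 V.
Step 3 — Convert to polar: |V_total| = 67.93 V, ∠V_total = -131.4°.

V_total = 67.93∠-131.4° V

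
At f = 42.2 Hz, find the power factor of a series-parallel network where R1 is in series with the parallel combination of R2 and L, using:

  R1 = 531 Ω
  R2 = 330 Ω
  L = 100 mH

Step 1 — Angular frequency: ω = 2π·f = 2π·42.2 = 265.2 rad/s.
Step 2 — Component impedances:
  R1: Z = R = 531 Ω
  R2: Z = R = 330 Ω
  L: Z = jωL = j·265.2·0.1 = 0 + j26.52 Ω
Step 3 — Parallel branch: R2 || L = 1/(1/R2 + 1/L) = 2.117 + j26.34 Ω.
Step 4 — Series with R1: Z_total = R1 + (R2 || L) = 533.1 + j26.34 Ω = 533.8∠2.8° Ω.
Step 5 — Power factor: PF = cos(φ) = Re(Z)/|Z| = 533.12/533.77 = 0.9988.
Step 6 — Type: Im(Z) = 26.34 ⇒ lagging (phase φ = 2.8°).

PF = 0.9988 (lagging, φ = 2.8°)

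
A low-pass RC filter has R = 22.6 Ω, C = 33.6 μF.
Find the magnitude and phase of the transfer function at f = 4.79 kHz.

Step 1 — Angular frequency: ω = 2π·4790 = 3.01e+04 rad/s.
Step 2 — Transfer function: H(jω) = 1/(1 + jωRC).
Step 3 — Denominator: 1 + jωRC = 1 + j·3.01e+04·22.6·3.36e-05 = 1 + j22.85.
Step 4 — H = 0.001911 - j0.04367.
Step 5 — Magnitude: |H| = 0.04371 (-27.2 dB); phase: φ = -87.5°.

|H| = 0.04371 (-27.2 dB), φ = -87.5°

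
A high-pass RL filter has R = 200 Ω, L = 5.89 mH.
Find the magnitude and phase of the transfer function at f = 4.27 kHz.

Step 1 — Angular frequency: ω = 2π·4270 = 2.683e+04 rad/s.
Step 2 — Transfer function: H(jω) = jωL/(R + jωL).
Step 3 — Numerator jωL = j·158; denominator R + jωL = 200 + j158.
Step 4 — H = 0.3843 + j0.4864.
Step 5 — Magnitude: |H| = 0.62 (-4.2 dB); phase: φ = 51.7°.

|H| = 0.62 (-4.2 dB), φ = 51.7°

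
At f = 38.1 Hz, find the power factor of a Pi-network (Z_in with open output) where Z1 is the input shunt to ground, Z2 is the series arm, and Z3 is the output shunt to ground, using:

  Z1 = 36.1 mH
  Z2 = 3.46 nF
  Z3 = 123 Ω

Step 1 — Angular frequency: ω = 2π·f = 2π·38.1 = 239.4 rad/s.
Step 2 — Component impedances:
  Z1: Z = jωL = j·239.4·0.0361 = 0 + j8.642 Ω
  Z2: Z = 1/(jωC) = -j/(ω·C) = 0 - j1.207e+06 Ω
  Z3: Z = R = 123 Ω
Step 3 — With open output, the series arm Z2 and the output shunt Z3 appear in series to ground: Z2 + Z3 = 123 - j1.207e+06 Ω.
Step 4 — Parallel with input shunt Z1: Z_in = Z1 || (Z2 + Z3) = 0 + j8.642 Ω = 8.642∠90.0° Ω.
Step 5 — Power factor: PF = cos(φ) = Re(Z)/|Z| = 6.3023e-09/8.642 = 7.293e-10.
Step 6 — Type: Im(Z) = 8.642 ⇒ lagging (phase φ = 90.0°).

PF = 7.293e-10 (lagging, φ = 90.0°)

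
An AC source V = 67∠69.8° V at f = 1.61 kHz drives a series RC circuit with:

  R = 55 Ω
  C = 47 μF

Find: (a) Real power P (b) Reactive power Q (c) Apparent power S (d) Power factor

Step 1 — Angular frequency: ω = 2π·f = 2π·1610 = 1.012e+04 rad/s.
Step 2 — Component impedances:
  R: Z = R = 55 Ω
  C: Z = 1/(jωC) = -j/(ω·C) = 0 - j2.103 Ω
Step 3 — Series combination: Z_total = R + C = 55 - j2.103 Ω = 55.04∠-2.2° Ω.
Step 4 — Source phasor: V = 67∠69.8° V = 23.13 + j62.88 V.
Step 5 — Current: I = V / Z = 0.3764 + j1.158 A = 1.217∠72.0° A.
Step 6 — Complex power: S = V·I* = 81.5 - j3.117 VA.
Step 7 — Real power: P = Re(S) = 81.5 W.
Step 8 — Reactive power: Q = Im(S) = -3.117 VAR.
Step 9 — Apparent power: |S| = 81.56 VA.
Step 10 — Power factor: PF = P/|S| = 0.9993 (leading).

(a) P = 81.5 W  (b) Q = -3.117 VAR  (c) S = 81.56 VA  (d) PF = 0.9993 (leading)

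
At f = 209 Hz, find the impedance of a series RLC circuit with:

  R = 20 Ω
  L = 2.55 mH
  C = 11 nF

Step 1 — Angular frequency: ω = 2π·f = 2π·209 = 1313 rad/s.
Step 2 — Component impedances:
  R: Z = R = 20 Ω
  L: Z = jωL = j·1313·0.00255 = 0 + j3.349 Ω
  C: Z = 1/(jωC) = -j/(ω·C) = 0 - j6.923e+04 Ω
Step 3 — Series combination: Z_total = R + L + C = 20 - j6.922e+04 Ω = 6.922e+04∠-90.0° Ω.

Z = 20 - j6.922e+04 Ω = 6.922e+04∠-90.0° Ω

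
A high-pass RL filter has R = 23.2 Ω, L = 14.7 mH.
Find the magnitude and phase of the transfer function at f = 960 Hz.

Step 1 — Angular frequency: ω = 2π·960 = 6032 rad/s.
Step 2 — Transfer function: H(jω) = jωL/(R + jωL).
Step 3 — Numerator jωL = j·88.67; denominator R + jωL = 23.2 + j88.67.
Step 4 — H = 0.9359 + j0.2449.
Step 5 — Magnitude: |H| = 0.9674 (-0.3 dB); phase: φ = 14.7°.

|H| = 0.9674 (-0.3 dB), φ = 14.7°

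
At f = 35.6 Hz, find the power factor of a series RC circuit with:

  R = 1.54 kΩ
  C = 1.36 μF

Step 1 — Angular frequency: ω = 2π·f = 2π·35.6 = 223.7 rad/s.
Step 2 — Component impedances:
  R: Z = R = 1540 Ω
  C: Z = 1/(jωC) = -j/(ω·C) = 0 - j3287 Ω
Step 3 — Series combination: Z_total = R + C = 1540 - j3287 Ω = 3630∠-64.9° Ω.
Step 4 — Power factor: PF = cos(φ) = Re(Z)/|Z| = 1540/3630 = 0.4242.
Step 5 — Type: Im(Z) = -3287 ⇒ leading (phase φ = -64.9°).

PF = 0.4242 (leading, φ = -64.9°)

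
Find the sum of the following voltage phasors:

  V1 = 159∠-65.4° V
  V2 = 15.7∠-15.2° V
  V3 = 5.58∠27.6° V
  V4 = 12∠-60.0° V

Step 1 — Convert each phasor to rectangular form:
  V1 = 159·(cos(-65.4°) + j·sin(-65.4°)) = 66.19 - j144.6 V
  V2 = 15.7·(cos(-15.2°) + j·sin(-15.2°)) = 15.15 - j4.116 V
  V3 = 5.58·(cos(27.6°) + j·sin(27.6°)) = 4.945 + j2.585 V
  V4 = 12·(cos(-60.0°) + j·sin(-60.0°)) = 6 - j10.39 V
Step 2 — Sum components: V_total = 92.28 - j156.5 V.
Step 3 — Convert to polar: |V_total| = 181.7 V, ∠V_total = -59.5°.

V_total = 181.7∠-59.5° V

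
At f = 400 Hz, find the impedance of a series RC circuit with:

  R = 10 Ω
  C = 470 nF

Step 1 — Angular frequency: ω = 2π·f = 2π·400 = 2513 rad/s.
Step 2 — Component impedances:
  R: Z = R = 10 Ω
  C: Z = 1/(jωC) = -j/(ω·C) = 0 - j846.6 Ω
Step 3 — Series combination: Z_total = R + C = 10 - j846.6 Ω = 846.6∠-89.3° Ω.

Z = 10 - j846.6 Ω = 846.6∠-89.3° Ω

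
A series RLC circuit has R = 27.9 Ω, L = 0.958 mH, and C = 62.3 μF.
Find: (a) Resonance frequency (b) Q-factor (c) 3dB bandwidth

Step 1 — Resonance: ω₀ = 1/√(LC) = 1/√(0.000958·6.23e-05) = 4093 rad/s.
Step 2 — f₀ = ω₀/(2π) = 651.5 Hz.
Step 3 — Series Q: Q = ω₀L/R = 4093·0.000958/27.9 = 0.1406.
Step 4 — Bandwidth: Δω = ω₀/Q = 2.912e+04 rad/s; BW = Δω/(2π) = 4635 Hz.

(a) f₀ = 651.5 Hz  (b) Q = 0.1406  (c) BW = 4635 Hz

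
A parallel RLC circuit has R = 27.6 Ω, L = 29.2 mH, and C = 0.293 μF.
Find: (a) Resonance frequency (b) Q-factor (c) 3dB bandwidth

Step 1 — Resonance: ω₀ = 1/√(LC) = 1/√(0.0292·2.93e-07) = 1.081e+04 rad/s.
Step 2 — f₀ = ω₀/(2π) = 1721 Hz.
Step 3 — Parallel Q: Q = R/(ω₀L) = 27.6/(1.081e+04·0.0292) = 0.08743.
Step 4 — Bandwidth: Δω = ω₀/Q = 1.237e+05 rad/s; BW = Δω/(2π) = 1.968e+04 Hz.

(a) f₀ = 1721 Hz  (b) Q = 0.08743  (c) BW = 1.968e+04 Hz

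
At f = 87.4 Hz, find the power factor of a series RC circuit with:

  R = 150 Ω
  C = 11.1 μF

Step 1 — Angular frequency: ω = 2π·f = 2π·87.4 = 549.2 rad/s.
Step 2 — Component impedances:
  R: Z = R = 150 Ω
  C: Z = 1/(jωC) = -j/(ω·C) = 0 - j164.1 Ω
Step 3 — Series combination: Z_total = R + C = 150 - j164.1 Ω = 222.3∠-47.6° Ω.
Step 4 — Power factor: PF = cos(φ) = Re(Z)/|Z| = 150/222.3 = 0.6748.
Step 5 — Type: Im(Z) = -164.1 ⇒ leading (phase φ = -47.6°).

PF = 0.6748 (leading, φ = -47.6°)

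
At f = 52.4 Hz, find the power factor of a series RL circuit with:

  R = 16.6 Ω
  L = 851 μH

Step 1 — Angular frequency: ω = 2π·f = 2π·52.4 = 329.2 rad/s.
Step 2 — Component impedances:
  R: Z = R = 16.6 Ω
  L: Z = jωL = j·329.2·0.000851 = 0 + j0.2802 Ω
Step 3 — Series combination: Z_total = R + L = 16.6 + j0.2802 Ω = 16.6∠1.0° Ω.
Step 4 — Power factor: PF = cos(φ) = Re(Z)/|Z| = 16.6/16.602 = 0.9999.
Step 5 — Type: Im(Z) = 0.2802 ⇒ lagging (phase φ = 1.0°).

PF = 0.9999 (lagging, φ = 1.0°)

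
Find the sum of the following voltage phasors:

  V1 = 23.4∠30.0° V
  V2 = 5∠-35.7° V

Step 1 — Convert each phasor to rectangular form:
  V1 = 23.4·(cos(30.0°) + j·sin(30.0°)) = 20.26 + j11.7 V
  V2 = 5·(cos(-35.7°) + j·sin(-35.7°)) = 4.06 - j2.918 V
Step 2 — Sum components: V_total = 24.33 + j8.782 V.
Step 3 — Convert to polar: |V_total| = 25.86 V, ∠V_total = 19.9°.

V_total = 25.86∠19.9° V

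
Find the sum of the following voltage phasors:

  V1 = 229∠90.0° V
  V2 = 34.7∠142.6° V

Step 1 — Convert each phasor to rectangular form:
  V1 = 229·(cos(90.0°) + j·sin(90.0°)) = 0 + j229 V
  V2 = 34.7·(cos(142.6°) + j·sin(142.6°)) = -27.57 + j21.08 V
Step 2 — Sum components: V_total = -27.57 + j250.1 V.
Step 3 — Convert to polar: |V_total| = 251.6 V, ∠V_total = 96.3°.

V_total = 251.6∠96.3° V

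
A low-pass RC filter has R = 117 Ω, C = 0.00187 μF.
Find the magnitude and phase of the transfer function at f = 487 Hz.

Step 1 — Angular frequency: ω = 2π·487 = 3060 rad/s.
Step 2 — Transfer function: H(jω) = 1/(1 + jωRC).
Step 3 — Denominator: 1 + jωRC = 1 + j·3060·117·1.87e-09 = 1 + j0.0006695.
Step 4 — H = 1 - j0.0006695.
Step 5 — Magnitude: |H| = 1 (-0.0 dB); phase: φ = -0.0°.

|H| = 1 (-0.0 dB), φ = -0.0°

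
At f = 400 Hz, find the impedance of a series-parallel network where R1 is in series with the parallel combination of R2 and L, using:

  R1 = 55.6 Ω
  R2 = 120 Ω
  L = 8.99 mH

Step 1 — Angular frequency: ω = 2π·f = 2π·400 = 2513 rad/s.
Step 2 — Component impedances:
  R1: Z = R = 55.6 Ω
  R2: Z = R = 120 Ω
  L: Z = jωL = j·2513·0.00899 = 0 + j22.59 Ω
Step 3 — Parallel branch: R2 || L = 1/(1/R2 + 1/L) = 4.109 + j21.82 Ω.
Step 4 — Series with R1: Z_total = R1 + (R2 || L) = 59.71 + j21.82 Ω = 63.57∠20.1° Ω.

Z = 59.71 + j21.82 Ω = 63.57∠20.1° Ω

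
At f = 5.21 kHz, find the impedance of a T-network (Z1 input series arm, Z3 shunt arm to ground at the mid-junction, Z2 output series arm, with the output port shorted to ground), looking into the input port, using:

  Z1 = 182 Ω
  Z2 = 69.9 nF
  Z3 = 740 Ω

Step 1 — Angular frequency: ω = 2π·f = 2π·5210 = 3.274e+04 rad/s.
Step 2 — Component impedances:
  Z1: Z = R = 182 Ω
  Z2: Z = 1/(jωC) = -j/(ω·C) = 0 - j437 Ω
  Z3: Z = R = 740 Ω
Step 3 — With the output port shorted to ground, the output series arm Z2 runs from the junction to ground; the shunt arm Z3 also runs from the junction to ground. They appear in parallel: Z3 || Z2 = 191.4 - j324 Ω.
Step 4 — Series with input arm Z1: Z_in = Z1 + (Z3 || Z2) = 373.4 - j324 Ω = 494.3∠-41.0° Ω.

Z = 373.4 - j324 Ω = 494.3∠-41.0° Ω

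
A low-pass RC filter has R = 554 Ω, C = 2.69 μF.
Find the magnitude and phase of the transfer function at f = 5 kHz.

Step 1 — Angular frequency: ω = 2π·5000 = 3.142e+04 rad/s.
Step 2 — Transfer function: H(jω) = 1/(1 + jωRC).
Step 3 — Denominator: 1 + jωRC = 1 + j·3.142e+04·554·2.69e-06 = 1 + j46.82.
Step 4 — H = 0.000456 - j0.02135.
Step 5 — Magnitude: |H| = 0.02135 (-33.4 dB); phase: φ = -88.8°.

|H| = 0.02135 (-33.4 dB), φ = -88.8°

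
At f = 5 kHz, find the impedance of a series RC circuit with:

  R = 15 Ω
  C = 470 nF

Step 1 — Angular frequency: ω = 2π·f = 2π·5000 = 3.142e+04 rad/s.
Step 2 — Component impedances:
  R: Z = R = 15 Ω
  C: Z = 1/(jωC) = -j/(ω·C) = 0 - j67.73 Ω
Step 3 — Series combination: Z_total = R + C = 15 - j67.73 Ω = 69.37∠-77.5° Ω.

Z = 15 - j67.73 Ω = 69.37∠-77.5° Ω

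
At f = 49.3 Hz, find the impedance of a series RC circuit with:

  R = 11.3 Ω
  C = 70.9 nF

Step 1 — Angular frequency: ω = 2π·f = 2π·49.3 = 309.8 rad/s.
Step 2 — Component impedances:
  R: Z = R = 11.3 Ω
  C: Z = 1/(jωC) = -j/(ω·C) = 0 - j4.553e+04 Ω
Step 3 — Series combination: Z_total = R + C = 11.3 - j4.553e+04 Ω = 4.553e+04∠-90.0° Ω.

Z = 11.3 - j4.553e+04 Ω = 4.553e+04∠-90.0° Ω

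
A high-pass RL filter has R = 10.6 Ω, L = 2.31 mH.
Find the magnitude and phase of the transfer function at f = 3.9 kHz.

Step 1 — Angular frequency: ω = 2π·3900 = 2.45e+04 rad/s.
Step 2 — Transfer function: H(jω) = jωL/(R + jωL).
Step 3 — Numerator jωL = j·56.61; denominator R + jωL = 10.6 + j56.61.
Step 4 — H = 0.9661 + j0.1809.
Step 5 — Magnitude: |H| = 0.9829 (-0.1 dB); phase: φ = 10.6°.

|H| = 0.9829 (-0.1 dB), φ = 10.6°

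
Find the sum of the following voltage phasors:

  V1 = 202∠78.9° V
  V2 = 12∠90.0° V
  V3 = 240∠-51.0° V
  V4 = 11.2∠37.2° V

Step 1 — Convert each phasor to rectangular form:
  V1 = 202·(cos(78.9°) + j·sin(78.9°)) = 38.89 + j198.2 V
  V2 = 12·(cos(90.0°) + j·sin(90.0°)) = 0 + j12 V
  V3 = 240·(cos(-51.0°) + j·sin(-51.0°)) = 151 - j186.5 V
  V4 = 11.2·(cos(37.2°) + j·sin(37.2°)) = 8.921 + j6.772 V
Step 2 — Sum components: V_total = 198.8 + j30.48 V.
Step 3 — Convert to polar: |V_total| = 201.2 V, ∠V_total = 8.7°.

V_total = 201.2∠8.7° V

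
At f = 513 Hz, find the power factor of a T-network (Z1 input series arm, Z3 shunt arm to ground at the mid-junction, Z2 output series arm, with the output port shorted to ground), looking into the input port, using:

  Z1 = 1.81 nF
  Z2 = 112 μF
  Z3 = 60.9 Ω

Step 1 — Angular frequency: ω = 2π·f = 2π·513 = 3223 rad/s.
Step 2 — Component impedances:
  Z1: Z = 1/(jωC) = -j/(ω·C) = 0 - j1.714e+05 Ω
  Z2: Z = 1/(jωC) = -j/(ω·C) = 0 - j2.77 Ω
  Z3: Z = R = 60.9 Ω
Step 3 — With the output port shorted to ground, the output series arm Z2 runs from the junction to ground; the shunt arm Z3 also runs from the junction to ground. They appear in parallel: Z3 || Z2 = 0.1257 - j2.764 Ω.
Step 4 — Series with input arm Z1: Z_in = Z1 + (Z3 || Z2) = 0.1257 - j1.714e+05 Ω = 1.714e+05∠-90.0° Ω.
Step 5 — Power factor: PF = cos(φ) = Re(Z)/|Z| = 0.12573/1.7141e+05 = 7.335e-07.
Step 6 — Type: Im(Z) = -1.714e+05 ⇒ leading (phase φ = -90.0°).

PF = 7.335e-07 (leading, φ = -90.0°)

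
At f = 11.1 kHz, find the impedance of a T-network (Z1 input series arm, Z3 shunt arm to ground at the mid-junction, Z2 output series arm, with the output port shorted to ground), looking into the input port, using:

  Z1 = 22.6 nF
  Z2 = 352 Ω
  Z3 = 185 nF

Step 1 — Angular frequency: ω = 2π·f = 2π·1.11e+04 = 6.974e+04 rad/s.
Step 2 — Component impedances:
  Z1: Z = 1/(jωC) = -j/(ω·C) = 0 - j634.4 Ω
  Z2: Z = R = 352 Ω
  Z3: Z = 1/(jωC) = -j/(ω·C) = 0 - j77.5 Ω
Step 3 — With the output port shorted to ground, the output series arm Z2 runs from the junction to ground; the shunt arm Z3 also runs from the junction to ground. They appear in parallel: Z3 || Z2 = 16.28 - j73.92 Ω.
Step 4 — Series with input arm Z1: Z_in = Z1 + (Z3 || Z2) = 16.28 - j708.4 Ω = 708.5∠-88.7° Ω.

Z = 16.28 - j708.4 Ω = 708.5∠-88.7° Ω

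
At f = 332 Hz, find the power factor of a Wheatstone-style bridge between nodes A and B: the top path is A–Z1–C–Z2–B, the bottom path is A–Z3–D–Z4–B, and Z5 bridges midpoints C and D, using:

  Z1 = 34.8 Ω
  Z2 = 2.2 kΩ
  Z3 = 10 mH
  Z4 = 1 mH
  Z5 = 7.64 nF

Step 1 — Angular frequency: ω = 2π·f = 2π·332 = 2086 rad/s.
Step 2 — Component impedances:
  Z1: Z = R = 34.8 Ω
  Z2: Z = R = 2200 Ω
  Z3: Z = jωL = j·2086·0.01 = 0 + j20.86 Ω
  Z4: Z = jωL = j·2086·0.001 = 0 + j2.086 Ω
  Z5: Z = 1/(jωC) = -j/(ω·C) = 0 - j6.275e+04 Ω
Step 3 — Bridge requires nodal analysis (the Z5 bridge couples midpoints C and D, so the two paths cannot be reduced to a simple series/parallel combination). Setting node B to ground and injecting 1 A at node A, the 3-node admittance system at A, C, D solves to V_A = Z_AB = 0.2357 + j22.95 Ω = 22.95∠89.4° Ω.
Step 4 — Power factor: PF = cos(φ) = Re(Z)/|Z| = 0.2357/22.95 = 0.01027.
Step 5 — Type: Im(Z) = 22.95 ⇒ lagging (phase φ = 89.4°).

PF = 0.01027 (lagging, φ = 89.4°)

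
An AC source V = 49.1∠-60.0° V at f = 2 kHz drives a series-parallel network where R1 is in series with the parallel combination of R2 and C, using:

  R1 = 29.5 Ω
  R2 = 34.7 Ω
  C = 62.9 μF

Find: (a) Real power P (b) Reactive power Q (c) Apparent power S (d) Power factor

Step 1 — Angular frequency: ω = 2π·f = 2π·2000 = 1.257e+04 rad/s.
Step 2 — Component impedances:
  R1: Z = R = 29.5 Ω
  R2: Z = R = 34.7 Ω
  C: Z = 1/(jωC) = -j/(ω·C) = 0 - j1.265 Ω
Step 3 — Parallel branch: R2 || C = 1/(1/R2 + 1/C) = 0.04607 - j1.263 Ω.
Step 4 — Series with R1: Z_total = R1 + (R2 || C) = 29.55 - j1.263 Ω = 29.57∠-2.4° Ω.
Step 5 — Source phasor: V = 49.1∠-60.0° V = 24.55 - j42.52 V.
Step 6 — Current: I = V / Z = 0.8908 - j1.401 A = 1.66∠-57.6° A.
Step 7 — Complex power: S = V·I* = 81.45 - j3.483 VA.
Step 8 — Real power: P = Re(S) = 81.45 W.
Step 9 — Reactive power: Q = Im(S) = -3.483 VAR.
Step 10 — Apparent power: |S| = 81.52 VA.
Step 11 — Power factor: PF = P/|S| = 0.9991 (leading).

(a) P = 81.45 W  (b) Q = -3.483 VAR  (c) S = 81.52 VA  (d) PF = 0.9991 (leading)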